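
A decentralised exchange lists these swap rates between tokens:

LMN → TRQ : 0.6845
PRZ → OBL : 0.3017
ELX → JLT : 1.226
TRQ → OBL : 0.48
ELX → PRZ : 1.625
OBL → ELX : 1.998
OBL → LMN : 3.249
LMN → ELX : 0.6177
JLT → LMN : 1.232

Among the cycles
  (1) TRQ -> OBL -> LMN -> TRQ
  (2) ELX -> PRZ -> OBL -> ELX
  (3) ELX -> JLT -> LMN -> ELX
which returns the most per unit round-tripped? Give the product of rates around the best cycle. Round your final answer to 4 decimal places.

1.0675

(1) 0.48 × 3.249 × 0.6845 = 1.06749
(2) 1.625 × 0.3017 × 1.998 = 0.97954
(3) 1.226 × 1.232 × 0.6177 = 0.93299
Highest is cycle (1) at 1.0675 (>1, arbitrage).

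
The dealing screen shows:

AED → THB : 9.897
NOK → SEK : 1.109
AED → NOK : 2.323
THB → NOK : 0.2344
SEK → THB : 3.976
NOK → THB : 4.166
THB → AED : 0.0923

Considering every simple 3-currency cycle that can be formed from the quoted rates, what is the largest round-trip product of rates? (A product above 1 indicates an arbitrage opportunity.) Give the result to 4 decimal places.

SEK→THB→NOK→SEK: 3.976 × 0.2344 × 1.109 = 1.03356
AED→NOK→THB→AED: 2.323 × 4.166 × 0.0923 = 0.89324
Maximum is SEK→THB→NOK→SEK at 1.0336; arbitrage exists.

1.0336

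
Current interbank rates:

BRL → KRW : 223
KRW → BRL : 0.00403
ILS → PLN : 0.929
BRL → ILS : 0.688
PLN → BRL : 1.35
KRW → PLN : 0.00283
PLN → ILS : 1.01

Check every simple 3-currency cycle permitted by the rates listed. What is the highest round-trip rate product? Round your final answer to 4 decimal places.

0.8629

ILS→PLN→BRL→ILS: 0.929 × 1.35 × 0.688 = 0.86286
KRW→PLN→BRL→KRW: 0.00283 × 1.35 × 223 = 0.85197
Maximum is ILS→PLN→BRL→ILS at 0.8629; no arbitrage — every cycle loses value.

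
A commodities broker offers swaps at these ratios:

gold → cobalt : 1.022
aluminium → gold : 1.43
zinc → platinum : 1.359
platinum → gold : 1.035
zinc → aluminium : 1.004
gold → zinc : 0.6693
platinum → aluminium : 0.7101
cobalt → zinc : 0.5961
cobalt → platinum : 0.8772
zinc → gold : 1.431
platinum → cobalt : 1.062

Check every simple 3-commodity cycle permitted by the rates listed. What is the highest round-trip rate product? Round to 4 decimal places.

zinc→aluminium→gold→zinc: 1.004 × 1.43 × 0.6693 = 0.96093
platinum→gold→zinc→platinum: 1.035 × 0.6693 × 1.359 = 0.94141
platinum→gold→cobalt→platinum: 1.035 × 1.022 × 0.8772 = 0.92788
cobalt→zinc→gold→cobalt: 0.5961 × 1.431 × 1.022 = 0.87179
platinum→cobalt→zinc→platinum: 1.062 × 0.5961 × 1.359 = 0.86033
Maximum is zinc→aluminium→gold→zinc at 0.9609; no arbitrage — every cycle loses value.

0.9609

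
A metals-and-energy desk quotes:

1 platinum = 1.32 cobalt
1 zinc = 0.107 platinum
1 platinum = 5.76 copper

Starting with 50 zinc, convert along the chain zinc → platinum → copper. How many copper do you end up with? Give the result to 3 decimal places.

30.816

50 zinc × 0.107 = 5.35 platinum
5.35 platinum × 5.76 = 30.816 copper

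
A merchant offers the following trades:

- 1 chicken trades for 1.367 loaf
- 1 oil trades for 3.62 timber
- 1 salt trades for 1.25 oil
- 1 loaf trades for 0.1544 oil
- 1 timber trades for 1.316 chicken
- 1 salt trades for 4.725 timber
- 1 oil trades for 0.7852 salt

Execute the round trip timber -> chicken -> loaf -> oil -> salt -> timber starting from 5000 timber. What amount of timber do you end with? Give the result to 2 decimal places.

5000 timber × 1.316 = 6580 chicken
6580 chicken × 1.367 = 8994.86 loaf
8994.86 loaf × 0.1544 = 1388.806384 oil
1388.806384 oil × 0.7852 = 1090.4907727168 salt
1090.4907727168 salt × 4.725 = 5152.56890108688 timber

5152.57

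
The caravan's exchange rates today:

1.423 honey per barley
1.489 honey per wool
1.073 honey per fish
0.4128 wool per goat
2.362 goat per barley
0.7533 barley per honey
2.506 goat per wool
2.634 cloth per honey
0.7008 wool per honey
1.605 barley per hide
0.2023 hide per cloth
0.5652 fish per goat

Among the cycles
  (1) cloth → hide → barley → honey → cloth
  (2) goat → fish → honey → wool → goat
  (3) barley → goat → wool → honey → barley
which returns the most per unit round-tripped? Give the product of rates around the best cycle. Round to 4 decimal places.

1.2170

(1) 0.2023 × 1.605 × 1.423 × 2.634 = 1.21700
(2) 0.5652 × 1.073 × 0.7008 × 2.506 = 1.06507
(3) 2.362 × 0.4128 × 1.489 × 0.7533 = 1.09366
Highest is cycle (1) at 1.2170 (>1, arbitrage).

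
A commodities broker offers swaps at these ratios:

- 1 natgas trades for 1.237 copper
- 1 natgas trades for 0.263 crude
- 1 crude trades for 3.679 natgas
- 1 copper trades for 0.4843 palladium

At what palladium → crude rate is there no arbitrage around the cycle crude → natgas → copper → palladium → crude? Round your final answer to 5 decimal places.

Known legs of the cycle: 3.679 × 1.237 × 0.4843 = 2.2040120089
For no arbitrage the full-cycle product must be 1, so the missing rate is 1 / 2.2040120089 ≈ 0.4537180.

0.45372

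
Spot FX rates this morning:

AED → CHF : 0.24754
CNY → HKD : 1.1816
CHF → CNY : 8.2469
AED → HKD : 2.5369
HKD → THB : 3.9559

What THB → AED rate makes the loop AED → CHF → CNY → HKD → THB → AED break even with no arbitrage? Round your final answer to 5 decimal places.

0.10480

Known legs of the cycle: 0.24754 × 8.2469 × 1.1816 × 3.9559 = 9.54227442050572144
For no arbitrage the full-cycle product must be 1, so the missing rate is 1 / 9.54227442050572144 ≈ 0.1047968.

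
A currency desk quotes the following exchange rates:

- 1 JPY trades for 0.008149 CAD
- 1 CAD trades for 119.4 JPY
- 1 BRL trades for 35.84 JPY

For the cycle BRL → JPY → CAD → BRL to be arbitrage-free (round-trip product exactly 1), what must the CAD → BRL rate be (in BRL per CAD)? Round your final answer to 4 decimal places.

Known legs of the cycle: 35.84 × 0.008149 = 0.29206016
For no arbitrage the full-cycle product must be 1, so the missing rate is 1 / 0.29206016 ≈ 3.423952.

3.4240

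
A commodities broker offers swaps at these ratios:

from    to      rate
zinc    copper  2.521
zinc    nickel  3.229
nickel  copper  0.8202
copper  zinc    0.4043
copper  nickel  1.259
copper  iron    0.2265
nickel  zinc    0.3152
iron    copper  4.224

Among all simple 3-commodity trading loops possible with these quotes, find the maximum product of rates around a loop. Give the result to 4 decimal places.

nickel→copper→zinc→nickel: 0.8202 × 0.4043 × 3.229 = 1.07076
nickel→zinc→copper→nickel: 0.3152 × 2.521 × 1.259 = 1.00043
Maximum is nickel→copper→zinc→nickel at 1.0708; arbitrage exists.

1.0708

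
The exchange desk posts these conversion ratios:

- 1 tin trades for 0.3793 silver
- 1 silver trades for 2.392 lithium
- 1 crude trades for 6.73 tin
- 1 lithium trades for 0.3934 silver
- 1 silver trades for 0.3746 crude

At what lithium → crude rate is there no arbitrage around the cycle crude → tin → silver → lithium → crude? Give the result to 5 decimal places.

Known legs of the cycle: 6.73 × 0.3793 × 2.392 = 6.106032088
For no arbitrage the full-cycle product must be 1, so the missing rate is 1 / 6.106032088 ≈ 0.1637725.

0.16377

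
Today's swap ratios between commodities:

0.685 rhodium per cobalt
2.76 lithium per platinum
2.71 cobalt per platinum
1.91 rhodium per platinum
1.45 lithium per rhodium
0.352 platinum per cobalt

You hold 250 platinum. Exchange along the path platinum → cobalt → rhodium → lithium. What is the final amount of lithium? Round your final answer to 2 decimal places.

250 platinum × 2.71 = 677.5 cobalt
677.5 cobalt × 0.685 = 464.0875 rhodium
464.0875 rhodium × 1.45 = 672.926875 lithium

672.93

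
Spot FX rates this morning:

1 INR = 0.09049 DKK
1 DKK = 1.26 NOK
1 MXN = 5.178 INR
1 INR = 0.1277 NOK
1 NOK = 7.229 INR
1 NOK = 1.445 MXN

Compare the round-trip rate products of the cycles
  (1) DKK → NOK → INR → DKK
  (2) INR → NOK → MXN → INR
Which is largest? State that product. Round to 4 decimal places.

(1) 1.26 × 7.229 × 0.09049 = 0.82423
(2) 0.1277 × 1.445 × 5.178 = 0.95548
Highest is cycle (2) at 0.9555 (≤1, no arbitrage).

0.9555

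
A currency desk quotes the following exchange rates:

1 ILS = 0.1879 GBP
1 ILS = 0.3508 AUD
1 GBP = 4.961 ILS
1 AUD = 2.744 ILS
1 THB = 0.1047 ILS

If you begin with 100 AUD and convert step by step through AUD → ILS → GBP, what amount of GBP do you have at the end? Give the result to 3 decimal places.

100 AUD × 2.744 = 274.4 ILS
274.4 ILS × 0.1879 = 51.55976 GBP

51.560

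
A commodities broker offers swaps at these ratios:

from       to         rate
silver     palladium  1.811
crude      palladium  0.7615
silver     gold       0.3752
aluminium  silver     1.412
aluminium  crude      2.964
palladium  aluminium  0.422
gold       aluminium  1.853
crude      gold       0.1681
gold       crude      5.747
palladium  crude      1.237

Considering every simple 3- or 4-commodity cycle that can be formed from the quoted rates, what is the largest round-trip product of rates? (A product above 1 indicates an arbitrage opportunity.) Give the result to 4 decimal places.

1.0791

palladium→aluminium→silver→palladium: 0.422 × 1.412 × 1.811 = 1.07911
aluminium→silver→gold→aluminium: 1.412 × 0.3752 × 1.853 = 0.98169
palladium→aluminium→crude→palladium: 0.422 × 2.964 × 0.7615 = 0.95249
aluminium→crude→gold→aluminium: 2.964 × 0.1681 × 1.853 = 0.92325
Maximum is palladium→aluminium→silver→palladium at 1.0791; arbitrage exists.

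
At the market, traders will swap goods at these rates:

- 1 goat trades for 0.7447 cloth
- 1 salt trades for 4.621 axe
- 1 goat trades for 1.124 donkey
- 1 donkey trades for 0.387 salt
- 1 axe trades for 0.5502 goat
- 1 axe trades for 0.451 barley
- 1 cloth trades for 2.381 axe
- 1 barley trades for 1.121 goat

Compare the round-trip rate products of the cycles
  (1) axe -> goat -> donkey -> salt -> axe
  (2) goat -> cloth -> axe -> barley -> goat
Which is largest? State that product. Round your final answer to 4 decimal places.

1.1059

(1) 0.5502 × 1.124 × 0.387 × 4.621 = 1.10595
(2) 0.7447 × 2.381 × 0.451 × 1.121 = 0.89644
Highest is cycle (1) at 1.1059 (>1, arbitrage).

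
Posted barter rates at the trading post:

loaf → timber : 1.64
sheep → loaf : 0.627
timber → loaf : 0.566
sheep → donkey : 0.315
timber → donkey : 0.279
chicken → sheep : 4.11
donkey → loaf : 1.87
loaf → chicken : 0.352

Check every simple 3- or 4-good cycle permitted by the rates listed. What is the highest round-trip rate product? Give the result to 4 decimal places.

sheep→loaf→chicken→sheep: 0.627 × 0.352 × 4.11 = 0.90709
loaf→timber→donkey→loaf: 1.64 × 0.279 × 1.87 = 0.85564
sheep→donkey→loaf→chicken→sheep: 0.315 × 1.87 × 0.352 × 4.11 = 0.85219
Maximum is sheep→loaf→chicken→sheep at 0.9071; no arbitrage — every cycle loses value.

0.9071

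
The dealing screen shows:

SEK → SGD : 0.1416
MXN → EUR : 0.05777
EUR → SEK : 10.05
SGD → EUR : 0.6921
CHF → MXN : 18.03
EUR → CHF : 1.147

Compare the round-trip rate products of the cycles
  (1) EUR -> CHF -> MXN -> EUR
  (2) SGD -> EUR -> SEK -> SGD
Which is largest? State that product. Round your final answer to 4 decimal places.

1.1947

(1) 1.147 × 18.03 × 0.05777 = 1.19471
(2) 0.6921 × 10.05 × 0.1416 = 0.98491
Highest is cycle (1) at 1.1947 (>1, arbitrage).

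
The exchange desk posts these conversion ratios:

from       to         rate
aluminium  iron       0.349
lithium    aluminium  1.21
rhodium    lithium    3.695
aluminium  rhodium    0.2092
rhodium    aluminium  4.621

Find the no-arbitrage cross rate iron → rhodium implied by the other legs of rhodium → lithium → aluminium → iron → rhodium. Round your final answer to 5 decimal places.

Known legs of the cycle: 3.695 × 1.21 × 0.349 = 1.56036155
For no arbitrage the full-cycle product must be 1, so the missing rate is 1 / 1.56036155 ≈ 0.6408771.

0.64088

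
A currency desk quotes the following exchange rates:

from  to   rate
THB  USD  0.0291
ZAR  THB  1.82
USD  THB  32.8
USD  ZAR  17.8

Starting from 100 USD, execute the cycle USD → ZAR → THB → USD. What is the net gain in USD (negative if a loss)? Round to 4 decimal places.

100 USD × 17.8 = 1780 ZAR
1780 ZAR × 1.82 = 3239.6 THB
3239.6 THB × 0.0291 = 94.27236 USD
Net change: 94.27236 − 100 = -5.72764 USD

-5.7276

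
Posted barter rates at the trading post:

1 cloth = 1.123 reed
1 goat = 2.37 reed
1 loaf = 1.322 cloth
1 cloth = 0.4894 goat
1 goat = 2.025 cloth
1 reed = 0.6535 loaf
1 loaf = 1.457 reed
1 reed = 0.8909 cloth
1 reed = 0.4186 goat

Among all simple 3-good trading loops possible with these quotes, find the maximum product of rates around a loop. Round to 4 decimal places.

1.0333

cloth→goat→reed→cloth: 0.4894 × 2.37 × 0.8909 = 1.03334
loaf→cloth→reed→loaf: 1.322 × 1.123 × 0.6535 = 0.97019
cloth→reed→goat→cloth: 1.123 × 0.4186 × 2.025 = 0.95193
Maximum is cloth→goat→reed→cloth at 1.0333; arbitrage exists.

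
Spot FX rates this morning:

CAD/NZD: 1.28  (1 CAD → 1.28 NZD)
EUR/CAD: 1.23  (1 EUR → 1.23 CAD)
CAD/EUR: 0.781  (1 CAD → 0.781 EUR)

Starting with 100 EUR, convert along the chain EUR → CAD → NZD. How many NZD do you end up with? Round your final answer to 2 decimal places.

100 EUR × 1.23 = 123 CAD
123 CAD × 1.28 = 157.44 NZD

157.44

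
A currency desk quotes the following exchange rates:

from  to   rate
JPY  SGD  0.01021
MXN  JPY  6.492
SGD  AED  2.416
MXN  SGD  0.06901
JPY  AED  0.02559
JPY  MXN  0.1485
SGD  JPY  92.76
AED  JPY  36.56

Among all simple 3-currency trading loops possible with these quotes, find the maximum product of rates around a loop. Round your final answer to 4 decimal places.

0.9506

JPY→MXN→SGD→JPY: 0.1485 × 0.06901 × 92.76 = 0.95060
JPY→SGD→AED→JPY: 0.01021 × 2.416 × 36.56 = 0.90184
Maximum is JPY→MXN→SGD→JPY at 0.9506; no arbitrage — every cycle loses value.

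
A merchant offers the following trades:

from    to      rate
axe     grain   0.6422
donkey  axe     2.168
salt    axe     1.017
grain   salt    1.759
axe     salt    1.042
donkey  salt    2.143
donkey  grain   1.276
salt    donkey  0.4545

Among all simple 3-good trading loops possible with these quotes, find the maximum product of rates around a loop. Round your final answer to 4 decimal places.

axe→grain→salt→axe: 0.6422 × 1.759 × 1.017 = 1.14883
axe→salt→donkey→axe: 1.042 × 0.4545 × 2.168 = 1.02674
grain→salt→donkey→grain: 1.759 × 0.4545 × 1.276 = 1.02012
Maximum is axe→grain→salt→axe at 1.1488; arbitrage exists.

1.1488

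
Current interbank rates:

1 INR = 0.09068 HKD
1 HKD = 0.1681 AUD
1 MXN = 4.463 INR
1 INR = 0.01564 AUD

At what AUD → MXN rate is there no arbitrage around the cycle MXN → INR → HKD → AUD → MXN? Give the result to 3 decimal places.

Known legs of the cycle: 4.463 × 0.09068 × 0.1681 = 0.068030883604
For no arbitrage the full-cycle product must be 1, so the missing rate is 1 / 0.068030883604 ≈ 14.69921.

14.699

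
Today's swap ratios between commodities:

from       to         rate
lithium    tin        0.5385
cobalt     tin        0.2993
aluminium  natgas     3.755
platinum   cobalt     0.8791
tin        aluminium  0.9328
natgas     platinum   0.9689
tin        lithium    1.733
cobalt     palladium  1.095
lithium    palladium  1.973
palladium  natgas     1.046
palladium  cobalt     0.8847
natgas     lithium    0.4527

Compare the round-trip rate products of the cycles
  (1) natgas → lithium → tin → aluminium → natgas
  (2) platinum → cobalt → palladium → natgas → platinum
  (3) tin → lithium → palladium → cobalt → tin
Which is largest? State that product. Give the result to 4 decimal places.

0.9756

(1) 0.4527 × 0.5385 × 0.9328 × 3.755 = 0.85388
(2) 0.8791 × 1.095 × 1.046 × 0.9689 = 0.97558
(3) 1.733 × 1.973 × 0.8847 × 0.2993 = 0.90537
Highest is cycle (2) at 0.9756 (≤1, no arbitrage).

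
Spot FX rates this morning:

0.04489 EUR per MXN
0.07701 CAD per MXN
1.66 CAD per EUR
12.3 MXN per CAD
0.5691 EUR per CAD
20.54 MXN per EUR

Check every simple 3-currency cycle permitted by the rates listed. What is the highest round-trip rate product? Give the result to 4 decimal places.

EUR→CAD→MXN→EUR: 1.66 × 12.3 × 0.04489 = 0.91656
EUR→MXN→CAD→EUR: 20.54 × 0.07701 × 0.5691 = 0.90019
Maximum is EUR→CAD→MXN→EUR at 0.9166; no arbitrage — every cycle loses value.

0.9166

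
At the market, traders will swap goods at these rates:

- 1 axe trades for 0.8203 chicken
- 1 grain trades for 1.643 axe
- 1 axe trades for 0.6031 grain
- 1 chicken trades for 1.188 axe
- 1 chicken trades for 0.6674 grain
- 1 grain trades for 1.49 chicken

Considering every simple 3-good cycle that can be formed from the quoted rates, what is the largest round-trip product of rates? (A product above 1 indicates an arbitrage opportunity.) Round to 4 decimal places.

1.0676

axe→grain→chicken→axe: 0.6031 × 1.49 × 1.188 = 1.06756
axe→chicken→grain→axe: 0.8203 × 0.6674 × 1.643 = 0.89949
Maximum is axe→grain→chicken→axe at 1.0676; arbitrage exists.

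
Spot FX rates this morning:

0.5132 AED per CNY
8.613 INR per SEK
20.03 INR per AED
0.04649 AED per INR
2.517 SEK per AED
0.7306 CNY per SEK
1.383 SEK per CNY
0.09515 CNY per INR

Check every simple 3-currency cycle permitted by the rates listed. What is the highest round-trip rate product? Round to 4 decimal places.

1.1334

SEK→INR→CNY→SEK: 8.613 × 0.09515 × 1.383 = 1.13341
AED→SEK→INR→AED: 2.517 × 8.613 × 0.04649 = 1.00785
AED→INR→CNY→AED: 20.03 × 0.09515 × 0.5132 = 0.97808
AED→SEK→CNY→AED: 2.517 × 0.7306 × 0.5132 = 0.94373
Maximum is SEK→INR→CNY→SEK at 1.1334; arbitrage exists.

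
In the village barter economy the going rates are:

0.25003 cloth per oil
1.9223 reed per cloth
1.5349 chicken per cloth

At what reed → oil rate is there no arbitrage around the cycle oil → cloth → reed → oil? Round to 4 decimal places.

Known legs of the cycle: 0.25003 × 1.9223 = 0.480632669
For no arbitrage the full-cycle product must be 1, so the missing rate is 1 / 0.480632669 ≈ 2.080591.

2.0806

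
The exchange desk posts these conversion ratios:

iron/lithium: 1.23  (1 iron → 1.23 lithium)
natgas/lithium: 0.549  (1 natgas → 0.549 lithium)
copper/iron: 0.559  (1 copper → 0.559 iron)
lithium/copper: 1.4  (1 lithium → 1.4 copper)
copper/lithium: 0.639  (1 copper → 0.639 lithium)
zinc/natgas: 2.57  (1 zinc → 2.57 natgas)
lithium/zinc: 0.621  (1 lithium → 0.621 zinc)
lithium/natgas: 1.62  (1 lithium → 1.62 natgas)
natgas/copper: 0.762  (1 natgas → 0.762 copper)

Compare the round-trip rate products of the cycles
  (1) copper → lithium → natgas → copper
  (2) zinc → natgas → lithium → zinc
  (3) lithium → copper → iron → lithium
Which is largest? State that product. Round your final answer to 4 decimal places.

(1) 0.639 × 1.62 × 0.762 = 0.78881
(2) 2.57 × 0.549 × 0.621 = 0.87619
(3) 1.4 × 0.559 × 1.23 = 0.96260
Highest is cycle (3) at 0.9626 (≤1, no arbitrage).

0.9626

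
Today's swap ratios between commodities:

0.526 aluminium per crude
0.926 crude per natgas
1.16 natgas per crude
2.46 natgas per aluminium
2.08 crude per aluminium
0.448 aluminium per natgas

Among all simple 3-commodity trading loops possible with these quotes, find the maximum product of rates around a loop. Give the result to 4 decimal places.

1.1982

aluminium→natgas→crude→aluminium: 2.46 × 0.926 × 0.526 = 1.19821
aluminium→crude→natgas→aluminium: 2.08 × 1.16 × 0.448 = 1.08093
Maximum is aluminium→natgas→crude→aluminium at 1.1982; arbitrage exists.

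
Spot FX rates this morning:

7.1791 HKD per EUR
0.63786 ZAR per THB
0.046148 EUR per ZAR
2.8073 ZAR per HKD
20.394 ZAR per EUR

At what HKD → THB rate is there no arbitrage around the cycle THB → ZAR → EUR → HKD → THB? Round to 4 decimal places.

4.7321

Known legs of the cycle: 0.63786 × 0.046148 × 7.1791 = 0.211323723983448
For no arbitrage the full-cycle product must be 1, so the missing rate is 1 / 0.211323723983448 ≈ 4.732076.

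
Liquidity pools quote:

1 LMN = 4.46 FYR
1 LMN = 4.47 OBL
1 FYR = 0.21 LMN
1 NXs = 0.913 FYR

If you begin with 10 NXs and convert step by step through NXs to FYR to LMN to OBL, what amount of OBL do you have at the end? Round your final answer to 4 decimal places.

8.5703

10 NXs × 0.913 = 9.13 FYR
9.13 FYR × 0.21 = 1.9173 LMN
1.9173 LMN × 4.47 = 8.570331 OBL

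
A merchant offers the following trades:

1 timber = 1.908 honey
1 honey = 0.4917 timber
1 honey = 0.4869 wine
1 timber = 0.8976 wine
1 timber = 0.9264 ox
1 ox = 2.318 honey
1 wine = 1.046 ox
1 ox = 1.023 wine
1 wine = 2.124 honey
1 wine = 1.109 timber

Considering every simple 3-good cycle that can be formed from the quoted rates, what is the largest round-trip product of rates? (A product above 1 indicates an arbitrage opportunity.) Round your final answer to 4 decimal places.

1.1806

ox→honey→wine→ox: 2.318 × 0.4869 × 1.046 = 1.18055
ox→honey→timber→ox: 2.318 × 0.4917 × 0.9264 = 1.05587
ox→wine→timber→ox: 1.023 × 1.109 × 0.9264 = 1.05101
honey→wine→timber→honey: 0.4869 × 1.109 × 1.908 = 1.03027
honey→timber→wine→honey: 0.4917 × 0.8976 × 2.124 = 0.93743
Maximum is ox→honey→wine→ox at 1.1806; arbitrage exists.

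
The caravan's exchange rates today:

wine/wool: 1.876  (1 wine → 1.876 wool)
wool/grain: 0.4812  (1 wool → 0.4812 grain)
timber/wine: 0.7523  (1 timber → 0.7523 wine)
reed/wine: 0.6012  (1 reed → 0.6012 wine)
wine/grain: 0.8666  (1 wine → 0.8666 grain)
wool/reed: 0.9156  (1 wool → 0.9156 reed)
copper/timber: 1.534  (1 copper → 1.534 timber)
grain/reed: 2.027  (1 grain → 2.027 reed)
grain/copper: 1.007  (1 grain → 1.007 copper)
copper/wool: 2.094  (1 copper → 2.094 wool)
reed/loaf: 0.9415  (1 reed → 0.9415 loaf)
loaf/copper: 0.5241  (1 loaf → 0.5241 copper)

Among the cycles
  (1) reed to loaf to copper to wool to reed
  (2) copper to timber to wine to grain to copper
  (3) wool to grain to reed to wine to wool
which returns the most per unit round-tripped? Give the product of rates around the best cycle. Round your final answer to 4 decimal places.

1.1001

(1) 0.9415 × 0.5241 × 2.094 × 0.9156 = 0.94606
(2) 1.534 × 0.7523 × 0.8666 × 1.007 = 1.00708
(3) 0.4812 × 2.027 × 0.6012 × 1.876 = 1.10010
Highest is cycle (3) at 1.1001 (>1, arbitrage).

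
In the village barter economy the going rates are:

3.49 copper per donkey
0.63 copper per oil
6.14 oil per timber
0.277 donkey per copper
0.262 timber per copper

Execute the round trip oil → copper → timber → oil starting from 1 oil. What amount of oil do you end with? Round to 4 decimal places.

1 oil × 0.63 = 0.63 copper
0.63 copper × 0.262 = 0.16506 timber
0.16506 timber × 6.14 = 1.0134684 oil

1.0135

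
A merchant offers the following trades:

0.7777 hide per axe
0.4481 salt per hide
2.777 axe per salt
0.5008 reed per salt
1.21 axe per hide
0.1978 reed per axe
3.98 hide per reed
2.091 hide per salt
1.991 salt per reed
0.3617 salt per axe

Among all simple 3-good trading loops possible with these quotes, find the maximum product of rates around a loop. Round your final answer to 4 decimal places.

1.0936

salt→axe→reed→salt: 2.777 × 0.1978 × 1.991 = 1.09364
salt→axe→hide→salt: 2.777 × 0.7777 × 0.4481 = 0.96775
hide→axe→reed→hide: 1.21 × 0.1978 × 3.98 = 0.95257
salt→hide→axe→salt: 2.091 × 1.21 × 0.3617 = 0.91514
salt→reed→hide→salt: 0.5008 × 3.98 × 0.4481 = 0.89315
Maximum is salt→axe→reed→salt at 1.0936; arbitrage exists.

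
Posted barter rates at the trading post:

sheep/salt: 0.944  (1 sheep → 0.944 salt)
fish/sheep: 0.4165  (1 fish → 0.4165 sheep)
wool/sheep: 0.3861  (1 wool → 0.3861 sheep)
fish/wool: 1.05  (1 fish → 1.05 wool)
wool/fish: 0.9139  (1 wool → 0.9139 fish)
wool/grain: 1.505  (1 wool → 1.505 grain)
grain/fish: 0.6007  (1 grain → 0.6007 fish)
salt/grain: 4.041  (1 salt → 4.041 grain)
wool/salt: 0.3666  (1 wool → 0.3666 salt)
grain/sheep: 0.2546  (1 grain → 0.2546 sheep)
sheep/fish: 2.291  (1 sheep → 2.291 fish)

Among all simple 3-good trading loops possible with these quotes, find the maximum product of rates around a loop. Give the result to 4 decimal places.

sheep→salt→grain→sheep: 0.944 × 4.041 × 0.2546 = 0.97122
wool→grain→fish→wool: 1.505 × 0.6007 × 1.05 = 0.94926
wool→sheep→fish→wool: 0.3861 × 2.291 × 1.05 = 0.92878
Maximum is sheep→salt→grain→sheep at 0.9712; no arbitrage — every cycle loses value.

0.9712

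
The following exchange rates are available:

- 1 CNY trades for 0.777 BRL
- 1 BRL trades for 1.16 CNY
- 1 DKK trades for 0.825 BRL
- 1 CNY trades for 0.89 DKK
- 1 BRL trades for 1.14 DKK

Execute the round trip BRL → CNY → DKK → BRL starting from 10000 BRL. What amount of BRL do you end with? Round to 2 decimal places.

10000 BRL × 1.16 = 11600 CNY
11600 CNY × 0.89 = 10324 DKK
10324 DKK × 0.825 = 8517.3 BRL

8517.30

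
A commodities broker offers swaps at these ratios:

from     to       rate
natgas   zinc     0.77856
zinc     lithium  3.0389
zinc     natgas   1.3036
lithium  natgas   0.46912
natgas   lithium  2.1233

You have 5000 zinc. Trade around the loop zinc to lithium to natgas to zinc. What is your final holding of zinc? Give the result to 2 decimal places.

5549.61

5000 zinc × 3.0389 = 15194.5 lithium
15194.5 lithium × 0.46912 = 7128.04384 natgas
7128.04384 natgas × 0.77856 = 5549.6098120704 zinc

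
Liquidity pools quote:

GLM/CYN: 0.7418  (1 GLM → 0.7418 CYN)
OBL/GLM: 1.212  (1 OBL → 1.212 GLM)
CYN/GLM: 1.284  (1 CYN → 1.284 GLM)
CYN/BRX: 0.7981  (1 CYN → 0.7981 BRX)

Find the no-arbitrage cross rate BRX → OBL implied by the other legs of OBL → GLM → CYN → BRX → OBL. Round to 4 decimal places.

1.3936

Known legs of the cycle: 1.212 × 0.7418 × 0.7981 = 0.71754106296
For no arbitrage the full-cycle product must be 1, so the missing rate is 1 / 0.71754106296 ≈ 1.393648.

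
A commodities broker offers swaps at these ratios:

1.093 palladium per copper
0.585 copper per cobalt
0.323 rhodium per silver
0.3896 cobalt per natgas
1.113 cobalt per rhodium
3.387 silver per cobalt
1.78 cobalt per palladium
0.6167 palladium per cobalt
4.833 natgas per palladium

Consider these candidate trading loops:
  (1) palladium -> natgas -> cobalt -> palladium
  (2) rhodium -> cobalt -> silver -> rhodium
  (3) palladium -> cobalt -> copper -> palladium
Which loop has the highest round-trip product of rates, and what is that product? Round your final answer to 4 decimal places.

1.2176

(1) 4.833 × 0.3896 × 0.6167 = 1.16121
(2) 1.113 × 3.387 × 0.323 = 1.21762
(3) 1.78 × 0.585 × 1.093 = 1.13814
Highest is cycle (2) at 1.2176 (>1, arbitrage).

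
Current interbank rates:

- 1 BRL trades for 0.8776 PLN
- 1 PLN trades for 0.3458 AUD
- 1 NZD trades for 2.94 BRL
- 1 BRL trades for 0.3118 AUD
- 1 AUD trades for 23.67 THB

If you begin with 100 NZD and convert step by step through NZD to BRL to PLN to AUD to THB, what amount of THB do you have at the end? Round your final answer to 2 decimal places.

2111.87

100 NZD × 2.94 = 294 BRL
294 BRL × 0.8776 = 258.0144 PLN
258.0144 PLN × 0.3458 = 89.22137952 AUD
89.22137952 AUD × 23.67 = 2111.8700532384 THB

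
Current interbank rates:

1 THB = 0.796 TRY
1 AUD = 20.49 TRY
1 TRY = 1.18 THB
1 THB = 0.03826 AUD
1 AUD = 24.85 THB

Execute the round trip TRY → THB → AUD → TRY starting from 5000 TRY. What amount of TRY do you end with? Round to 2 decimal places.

5000 TRY × 1.18 = 5900 THB
5900 THB × 0.03826 = 225.734 AUD
225.734 AUD × 20.49 = 4625.28966 TRY

4625.29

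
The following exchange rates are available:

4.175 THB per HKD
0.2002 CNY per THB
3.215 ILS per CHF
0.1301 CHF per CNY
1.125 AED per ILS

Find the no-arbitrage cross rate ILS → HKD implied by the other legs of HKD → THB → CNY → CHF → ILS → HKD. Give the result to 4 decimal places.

2.8604

Known legs of the cycle: 4.175 × 0.2002 × 0.1301 × 3.215 = 0.3496059592025
For no arbitrage the full-cycle product must be 1, so the missing rate is 1 / 0.3496059592025 ≈ 2.860363.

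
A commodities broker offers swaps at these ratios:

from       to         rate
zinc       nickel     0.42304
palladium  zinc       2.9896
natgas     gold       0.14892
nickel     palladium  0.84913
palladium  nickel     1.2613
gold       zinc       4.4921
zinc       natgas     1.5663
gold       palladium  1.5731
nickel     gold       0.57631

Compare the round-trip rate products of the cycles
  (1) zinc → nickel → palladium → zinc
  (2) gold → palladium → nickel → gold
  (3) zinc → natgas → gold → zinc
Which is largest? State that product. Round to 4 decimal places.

(1) 0.42304 × 0.84913 × 2.9896 = 1.07391
(2) 1.5731 × 1.2613 × 0.57631 = 1.14349
(3) 1.5663 × 0.14892 × 4.4921 = 1.04780
Highest is cycle (2) at 1.1435 (>1, arbitrage).

1.1435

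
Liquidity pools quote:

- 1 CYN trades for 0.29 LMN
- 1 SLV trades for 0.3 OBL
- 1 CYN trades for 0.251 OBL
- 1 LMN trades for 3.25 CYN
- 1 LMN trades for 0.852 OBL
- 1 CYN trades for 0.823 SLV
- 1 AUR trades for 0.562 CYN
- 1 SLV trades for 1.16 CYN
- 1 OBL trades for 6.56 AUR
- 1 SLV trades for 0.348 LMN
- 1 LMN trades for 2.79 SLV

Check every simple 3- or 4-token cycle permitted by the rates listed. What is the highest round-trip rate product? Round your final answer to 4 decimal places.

0.9386

LMN→SLV→CYN→LMN: 2.79 × 1.16 × 0.29 = 0.93856
LMN→CYN→SLV→LMN: 3.25 × 0.823 × 0.348 = 0.93081
OBL→AUR→CYN→OBL: 6.56 × 0.562 × 0.251 = 0.92537
OBL→AUR→CYN→LMN→OBL: 6.56 × 0.562 × 0.29 × 0.852 = 0.91091
OBL→AUR→CYN→SLV→OBL: 6.56 × 0.562 × 0.823 × 0.3 = 0.91025
Maximum is LMN→SLV→CYN→LMN at 0.9386; no arbitrage — every cycle loses value.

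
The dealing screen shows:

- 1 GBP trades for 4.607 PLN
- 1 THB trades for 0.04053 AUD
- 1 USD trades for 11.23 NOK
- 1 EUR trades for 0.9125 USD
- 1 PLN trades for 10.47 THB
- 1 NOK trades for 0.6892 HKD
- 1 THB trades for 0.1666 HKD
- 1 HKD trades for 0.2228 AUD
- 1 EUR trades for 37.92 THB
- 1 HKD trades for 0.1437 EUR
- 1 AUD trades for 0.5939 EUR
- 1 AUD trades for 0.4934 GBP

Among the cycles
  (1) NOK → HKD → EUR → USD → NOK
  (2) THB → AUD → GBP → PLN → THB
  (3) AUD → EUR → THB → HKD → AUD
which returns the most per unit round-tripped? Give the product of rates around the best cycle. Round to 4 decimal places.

(1) 0.6892 × 0.1437 × 0.9125 × 11.23 = 1.01488
(2) 0.04053 × 0.4934 × 4.607 × 10.47 = 0.96459
(3) 0.5939 × 37.92 × 0.1666 × 0.2228 = 0.83593
Highest is cycle (1) at 1.0149 (>1, arbitrage).

1.0149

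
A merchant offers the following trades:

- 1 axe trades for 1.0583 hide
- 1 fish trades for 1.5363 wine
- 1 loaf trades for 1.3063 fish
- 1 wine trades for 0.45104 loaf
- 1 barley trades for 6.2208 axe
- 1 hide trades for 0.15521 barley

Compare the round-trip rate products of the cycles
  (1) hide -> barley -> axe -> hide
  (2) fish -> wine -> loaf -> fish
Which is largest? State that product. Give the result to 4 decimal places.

1.0218

(1) 0.15521 × 6.2208 × 1.0583 = 1.02182
(2) 1.5363 × 0.45104 × 1.3063 = 0.90518
Highest is cycle (1) at 1.0218 (>1, arbitrage).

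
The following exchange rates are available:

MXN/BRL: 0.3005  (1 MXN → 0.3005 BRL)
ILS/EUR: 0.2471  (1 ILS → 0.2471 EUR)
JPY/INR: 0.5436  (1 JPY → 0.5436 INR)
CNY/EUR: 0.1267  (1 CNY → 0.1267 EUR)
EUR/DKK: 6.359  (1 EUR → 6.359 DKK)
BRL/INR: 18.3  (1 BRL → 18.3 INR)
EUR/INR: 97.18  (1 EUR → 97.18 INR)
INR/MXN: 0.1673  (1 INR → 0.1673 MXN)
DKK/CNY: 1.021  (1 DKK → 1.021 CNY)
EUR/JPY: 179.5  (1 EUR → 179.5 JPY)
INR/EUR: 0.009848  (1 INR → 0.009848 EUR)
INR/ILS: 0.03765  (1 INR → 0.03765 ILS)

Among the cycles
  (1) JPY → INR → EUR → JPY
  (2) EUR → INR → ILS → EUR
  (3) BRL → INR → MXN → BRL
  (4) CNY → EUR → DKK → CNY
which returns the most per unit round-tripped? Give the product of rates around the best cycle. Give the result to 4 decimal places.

(1) 0.5436 × 0.009848 × 179.5 = 0.96093
(2) 97.18 × 0.03765 × 0.2471 = 0.90410
(3) 18.3 × 0.1673 × 0.3005 = 0.92001
(4) 0.1267 × 6.359 × 1.021 = 0.82260
Highest is cycle (1) at 0.9609 (≤1, no arbitrage).

0.9609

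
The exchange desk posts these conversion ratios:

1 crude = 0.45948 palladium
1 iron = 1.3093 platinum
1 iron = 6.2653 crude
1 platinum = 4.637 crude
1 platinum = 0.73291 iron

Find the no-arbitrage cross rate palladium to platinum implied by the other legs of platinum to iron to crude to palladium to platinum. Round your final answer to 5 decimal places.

0.47396

Known legs of the cycle: 0.73291 × 6.2653 × 0.45948 = 2.10988668204804
For no arbitrage the full-cycle product must be 1, so the missing rate is 1 / 2.10988668204804 ≈ 0.4739591.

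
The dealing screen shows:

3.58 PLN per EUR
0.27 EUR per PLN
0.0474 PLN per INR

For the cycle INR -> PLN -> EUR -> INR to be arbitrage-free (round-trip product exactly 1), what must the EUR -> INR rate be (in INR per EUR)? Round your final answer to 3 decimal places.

78.137

Known legs of the cycle: 0.0474 × 0.27 = 0.012798
For no arbitrage the full-cycle product must be 1, so the missing rate is 1 / 0.012798 ≈ 78.13721.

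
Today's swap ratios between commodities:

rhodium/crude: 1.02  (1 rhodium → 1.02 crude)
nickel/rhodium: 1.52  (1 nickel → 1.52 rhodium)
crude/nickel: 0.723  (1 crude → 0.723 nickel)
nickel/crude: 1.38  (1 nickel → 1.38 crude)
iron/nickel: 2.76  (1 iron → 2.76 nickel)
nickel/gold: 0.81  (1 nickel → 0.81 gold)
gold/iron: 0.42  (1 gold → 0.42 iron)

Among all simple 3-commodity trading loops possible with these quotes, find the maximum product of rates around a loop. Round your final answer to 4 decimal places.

rhodium→crude→nickel→rhodium: 1.02 × 0.723 × 1.52 = 1.12094
gold→iron→nickel→gold: 0.42 × 2.76 × 0.81 = 0.93895
Maximum is rhodium→crude→nickel→rhodium at 1.1209; arbitrage exists.

1.1209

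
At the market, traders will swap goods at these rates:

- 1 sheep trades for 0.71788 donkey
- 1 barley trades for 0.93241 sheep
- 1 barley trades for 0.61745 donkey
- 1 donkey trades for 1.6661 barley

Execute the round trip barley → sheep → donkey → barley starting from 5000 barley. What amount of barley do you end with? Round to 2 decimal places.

5000 barley × 0.93241 = 4662.05 sheep
4662.05 sheep × 0.71788 = 3346.792454 donkey
3346.792454 donkey × 1.6661 = 5576.0909076094 barley

5576.09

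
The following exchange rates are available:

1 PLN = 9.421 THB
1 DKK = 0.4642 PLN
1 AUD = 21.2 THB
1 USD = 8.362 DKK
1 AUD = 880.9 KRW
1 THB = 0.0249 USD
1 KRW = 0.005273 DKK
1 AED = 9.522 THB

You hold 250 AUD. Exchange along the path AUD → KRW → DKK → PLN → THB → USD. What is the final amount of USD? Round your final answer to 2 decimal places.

250 AUD × 880.9 = 220225 KRW
220225 KRW × 0.005273 = 1161.246425 DKK
1161.246425 DKK × 0.4642 = 539.050590485 PLN
539.050590485 PLN × 9.421 = 5078.395612959185 THB
5078.395612959185 THB × 0.0249 = 126.4520507626837065 USD

126.45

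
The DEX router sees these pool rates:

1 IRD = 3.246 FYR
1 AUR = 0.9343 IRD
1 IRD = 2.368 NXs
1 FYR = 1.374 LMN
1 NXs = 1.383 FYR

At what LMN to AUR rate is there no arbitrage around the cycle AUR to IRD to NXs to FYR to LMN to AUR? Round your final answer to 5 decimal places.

Known legs of the cycle: 0.9343 × 2.368 × 1.383 × 1.374 = 4.2041379662208
For no arbitrage the full-cycle product must be 1, so the missing rate is 1 / 4.2041379662208 ≈ 0.2378609.

0.23786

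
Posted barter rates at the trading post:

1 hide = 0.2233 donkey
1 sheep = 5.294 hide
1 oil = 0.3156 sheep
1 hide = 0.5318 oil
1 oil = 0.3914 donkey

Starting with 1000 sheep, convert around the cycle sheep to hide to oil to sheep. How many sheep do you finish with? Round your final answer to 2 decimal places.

1000 sheep × 5.294 = 5294 hide
5294 hide × 0.5318 = 2815.3492 oil
2815.3492 oil × 0.3156 = 888.52420752 sheep

888.52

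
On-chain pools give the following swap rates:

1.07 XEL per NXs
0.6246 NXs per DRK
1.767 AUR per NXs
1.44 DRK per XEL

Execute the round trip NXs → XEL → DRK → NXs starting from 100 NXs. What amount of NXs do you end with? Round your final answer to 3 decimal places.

100 NXs × 1.07 = 107 XEL
107 XEL × 1.44 = 154.08 DRK
154.08 DRK × 0.6246 = 96.238368 NXs

96.238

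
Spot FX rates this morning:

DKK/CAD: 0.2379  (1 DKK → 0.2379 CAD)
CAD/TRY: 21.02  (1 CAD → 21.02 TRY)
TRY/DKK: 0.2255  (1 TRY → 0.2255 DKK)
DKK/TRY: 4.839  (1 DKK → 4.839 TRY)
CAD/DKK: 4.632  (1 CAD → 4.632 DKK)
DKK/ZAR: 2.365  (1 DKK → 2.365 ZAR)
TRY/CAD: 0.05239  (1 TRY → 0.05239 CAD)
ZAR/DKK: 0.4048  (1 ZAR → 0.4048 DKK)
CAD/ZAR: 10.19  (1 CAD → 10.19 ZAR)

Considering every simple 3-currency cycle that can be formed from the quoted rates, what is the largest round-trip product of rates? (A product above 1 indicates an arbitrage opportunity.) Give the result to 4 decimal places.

CAD→DKK→TRY→CAD: 4.632 × 4.839 × 0.05239 = 1.17428
CAD→TRY→DKK→CAD: 21.02 × 0.2255 × 0.2379 = 1.12765
CAD→ZAR→DKK→CAD: 10.19 × 0.4048 × 0.2379 = 0.98132
Maximum is CAD→DKK→TRY→CAD at 1.1743; arbitrage exists.

1.1743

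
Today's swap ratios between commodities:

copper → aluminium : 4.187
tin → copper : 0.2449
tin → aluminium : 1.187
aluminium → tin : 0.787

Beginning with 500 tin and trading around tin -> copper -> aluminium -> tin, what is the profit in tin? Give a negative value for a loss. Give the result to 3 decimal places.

-96.507

500 tin × 0.2449 = 122.45 copper
122.45 copper × 4.187 = 512.69815 aluminium
512.69815 aluminium × 0.787 = 403.49344405 tin
Net change: 403.49344405 − 500 = -96.50655595 tin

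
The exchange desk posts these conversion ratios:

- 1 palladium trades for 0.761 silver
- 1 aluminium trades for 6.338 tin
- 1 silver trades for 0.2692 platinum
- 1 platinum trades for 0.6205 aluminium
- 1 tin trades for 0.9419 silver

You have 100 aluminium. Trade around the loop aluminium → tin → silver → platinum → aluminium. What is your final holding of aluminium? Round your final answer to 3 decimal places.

99.718

100 aluminium × 6.338 = 633.8 tin
633.8 tin × 0.9419 = 596.97622 silver
596.97622 silver × 0.2692 = 160.705998424 platinum
160.705998424 platinum × 0.6205 = 99.718072022092 aluminium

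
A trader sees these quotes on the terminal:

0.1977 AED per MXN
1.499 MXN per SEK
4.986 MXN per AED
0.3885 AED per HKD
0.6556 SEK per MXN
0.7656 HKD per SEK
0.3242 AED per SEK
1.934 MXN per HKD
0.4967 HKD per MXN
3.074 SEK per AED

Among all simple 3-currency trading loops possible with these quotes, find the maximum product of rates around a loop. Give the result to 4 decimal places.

1.0598

SEK→AED→MXN→SEK: 0.3242 × 4.986 × 0.6556 = 1.05975
SEK→HKD→MXN→SEK: 0.7656 × 1.934 × 0.6556 = 0.97073
HKD→AED→MXN→HKD: 0.3885 × 4.986 × 0.4967 = 0.96214
SEK→HKD→AED→SEK: 0.7656 × 0.3885 × 3.074 = 0.91432
SEK→MXN→AED→SEK: 1.499 × 0.1977 × 3.074 = 0.91099
Maximum is SEK→AED→MXN→SEK at 1.0598; arbitrage exists.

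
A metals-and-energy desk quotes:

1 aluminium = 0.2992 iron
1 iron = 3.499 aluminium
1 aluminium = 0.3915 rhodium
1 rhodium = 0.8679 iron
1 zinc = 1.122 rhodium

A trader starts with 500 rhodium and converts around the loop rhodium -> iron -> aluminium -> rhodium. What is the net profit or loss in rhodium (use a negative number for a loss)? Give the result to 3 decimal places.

94.450

500 rhodium × 0.8679 = 433.95 iron
433.95 iron × 3.499 = 1518.39105 aluminium
1518.39105 aluminium × 0.3915 = 594.450096075 rhodium
Net change: 594.450096075 − 500 = 94.450096075 rhodium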